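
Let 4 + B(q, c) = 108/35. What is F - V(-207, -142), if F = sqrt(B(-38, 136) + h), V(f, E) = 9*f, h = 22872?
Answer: 1863 + 2*sqrt(7004270)/35 ≈ 2014.2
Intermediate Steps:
B(q, c) = -32/35 (B(q, c) = -4 + 108/35 = -32/35)
F = 2*sqrt(7004270)/35 (F = sqrt(-32/35 + 22872) = sqrt(800488/35) = 2*sqrt(7004270)/35 ≈ 151.23)
F - V(-207, -142) = 2*sqrt(7004270)/35 - 9*(-207) = 2*sqrt(7004270)/35 - 1*(-1863) = 2*sqrt(7004270)/35 + 1863 = 1863 + 2*sqrt(7004270)/35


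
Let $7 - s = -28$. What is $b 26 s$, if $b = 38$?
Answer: $34580$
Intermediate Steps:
$s = 35$ ($s = 7 - -28 = 7 + 28 = 35$)
$b 26 s = 38 \cdot 26 \cdot 35 = 988 \cdot 35 = 34580$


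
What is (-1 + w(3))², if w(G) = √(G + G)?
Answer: (1 - √6)² ≈ 2.1010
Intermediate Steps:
w(G) = √2*√G (w(G) = √(2*G) = √2*√G)
(-1 + w(3))² = (-1 + √2*√3)² = (-1 + √6)²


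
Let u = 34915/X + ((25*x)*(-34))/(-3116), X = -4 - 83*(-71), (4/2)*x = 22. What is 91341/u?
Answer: 838059338142/81928645 ≈ 10229.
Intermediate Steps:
x = 11 (x = (½)*22 = 11)
X = 5889 (X = -4 + 5893 = 5889)
u = 81928645/9175062 (u = 34915/5889 + ((25*11)*(-34))/(-3116) = 34915*(1/5889) + (275*(-34))*(-1/3116) = 34915/5889 - 9350*(-1/3116) = 34915/5889 + 4675/1558 = 81928645/9175062 ≈ 8.9295)
91341/u = 91341/(81928645/9175062) = 91341*(9175062/81928645) = 838059338142/81928645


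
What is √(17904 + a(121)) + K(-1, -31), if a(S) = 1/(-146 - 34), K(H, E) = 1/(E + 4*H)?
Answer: -1/35 + √16113595/30 ≈ 133.78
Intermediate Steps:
a(S) = -1/180 (a(S) = 1/(-180) = -1/180)
√(17904 + a(121)) + K(-1, -31) = √(17904 - 1/180) + 1/(-31 + 4*(-1)) = √(3222719/180) + 1/(-31 - 4) = √16113595/30 + 1/(-35) = √16113595/30 - 1/35 = -1/35 + √16113595/30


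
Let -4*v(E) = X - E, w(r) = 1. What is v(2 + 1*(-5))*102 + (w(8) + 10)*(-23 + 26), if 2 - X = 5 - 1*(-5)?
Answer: 321/2 ≈ 160.50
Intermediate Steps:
X = -8 (X = 2 - (5 - 1*(-5)) = 2 - (5 + 5) = 2 - 1*10 = 2 - 10 = -8)
v(E) = 2 + E/4 (v(E) = -(-8 - E)/4 = 2 + E/4)
v(2 + 1*(-5))*102 + (w(8) + 10)*(-23 + 26) = (2 + (2 + 1*(-5))/4)*102 + (1 + 10)*(-23 + 26) = (2 + (2 - 5)/4)*102 + 11*3 = (2 + (¼)*(-3))*102 + 33 = (2 - ¾)*102 + 33 = (5/4)*102 + 33 = 255/2 + 33 = 321/2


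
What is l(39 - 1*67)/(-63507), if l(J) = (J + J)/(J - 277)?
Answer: -56/19369635 ≈ -2.8911e-6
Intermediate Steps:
l(J) = 2*J/(-277 + J) (l(J) = (2*J)/(-277 + J) = 2*J/(-277 + J))
l(39 - 1*67)/(-63507) = (2*(39 - 1*67)/(-277 + (39 - 1*67)))/(-63507) = (2*(39 - 67)/(-277 + (39 - 67)))*(-1/63507) = (2*(-28)/(-277 - 28))*(-1/63507) = (2*(-28)/(-305))*(-1/63507) = (2*(-28)*(-1/305))*(-1/63507) = (56/305)*(-1/63507) = -56/19369635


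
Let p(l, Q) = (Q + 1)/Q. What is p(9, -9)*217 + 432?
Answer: 5624/9 ≈ 624.89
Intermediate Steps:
p(l, Q) = (1 + Q)/Q
p(9, -9)*217 + 432 = ((1 - 9)/(-9))*217 + 432 = -1/9*(-8)*217 + 432 = (8/9)*217 + 432 = 1736/9 + 432 = 5624/9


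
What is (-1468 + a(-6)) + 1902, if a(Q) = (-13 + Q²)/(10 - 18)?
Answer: 3449/8 ≈ 431.13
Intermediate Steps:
a(Q) = 13/8 - Q²/8 (a(Q) = (-13 + Q²)/(-8) = (-13 + Q²)*(-⅛) = 13/8 - Q²/8)
(-1468 + a(-6)) + 1902 = (-1468 + (13/8 - ⅛*(-6)²)) + 1902 = (-1468 + (13/8 - ⅛*36)) + 1902 = (-1468 + (13/8 - 9/2)) + 1902 = (-1468 - 23/8) + 1902 = -11767/8 + 1902 = 3449/8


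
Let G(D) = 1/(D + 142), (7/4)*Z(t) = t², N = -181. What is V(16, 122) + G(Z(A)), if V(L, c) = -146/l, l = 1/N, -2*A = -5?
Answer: 26928101/1019 ≈ 26426.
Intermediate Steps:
A = 5/2 (A = -½*(-5) = 5/2 ≈ 2.5000)
l = -1/181 (l = 1/(-181) = -1/181 ≈ -0.0055249)
Z(t) = 4*t²/7
V(L, c) = 26426 (V(L, c) = -146/(-1/181) = -146*(-181) = 26426)
G(D) = 1/(142 + D)
V(16, 122) + G(Z(A)) = 26426 + 1/(142 + 4*(5/2)²/7) = 26426 + 1/(142 + (4/7)*(25/4)) = 26426 + 1/(142 + 25/7) = 26426 + 1/(1019/7) = 26426 + 7/1019 = 26928101/1019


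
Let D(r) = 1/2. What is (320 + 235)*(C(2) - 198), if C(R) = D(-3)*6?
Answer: -108225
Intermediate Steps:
D(r) = 1/2
C(R) = 3 (C(R) = (1/2)*6 = 3)
(320 + 235)*(C(2) - 198) = (320 + 235)*(3 - 198) = 555*(-195) = -108225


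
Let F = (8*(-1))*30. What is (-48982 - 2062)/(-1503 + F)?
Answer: 7292/249 ≈ 29.285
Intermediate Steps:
F = -240 (F = -8*30 = -240)
(-48982 - 2062)/(-1503 + F) = (-48982 - 2062)/(-1503 - 240) = -51044/(-1743) = -51044*(-1/1743) = 7292/249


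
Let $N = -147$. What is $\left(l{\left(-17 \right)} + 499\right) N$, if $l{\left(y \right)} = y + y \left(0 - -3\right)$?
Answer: $-63357$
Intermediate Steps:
$l{\left(y \right)} = 4 y$ ($l{\left(y \right)} = y + y \left(0 + 3\right) = y + y 3 = y + 3 y = 4 y$)
$\left(l{\left(-17 \right)} + 499\right) N = \left(4 \left(-17\right) + 499\right) \left(-147\right) = \left(-68 + 499\right) \left(-147\right) = 431 \left(-147\right) = -63357$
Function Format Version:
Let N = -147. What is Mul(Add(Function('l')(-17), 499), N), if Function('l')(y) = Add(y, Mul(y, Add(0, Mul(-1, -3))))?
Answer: -63357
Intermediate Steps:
Function('l')(y) = Mul(4, y) (Function('l')(y) = Add(y, Mul(y, Add(0, 3))) = Add(y, Mul(y, 3)) = Add(y, Mul(3, y)) = Mul(4, y))
Mul(Add(Function('l')(-17), 499), N) = Mul(Add(Mul(4, -17), 499), -147) = Mul(Add(-68, 499), -147) = Mul(431, -147) = -63357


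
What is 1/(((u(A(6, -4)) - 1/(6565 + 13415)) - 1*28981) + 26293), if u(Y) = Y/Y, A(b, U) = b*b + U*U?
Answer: -19980/53686261 ≈ -0.00037216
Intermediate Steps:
A(b, U) = U² + b² (A(b, U) = b² + U² = U² + b²)
u(Y) = 1
1/(((u(A(6, -4)) - 1/(6565 + 13415)) - 1*28981) + 26293) = 1/(((1 - 1/(6565 + 13415)) - 1*28981) + 26293) = 1/(((1 - 1/19980) - 28981) + 26293) = 1/((19979/19980 - 28981) + 26293) = 1/(-579020401/19980 + 26293) = 1/(-53686261/19980) = -19980/53686261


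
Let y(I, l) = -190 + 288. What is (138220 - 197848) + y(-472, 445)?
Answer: -59530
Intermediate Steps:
y(I, l) = 98
(138220 - 197848) + y(-472, 445) = (138220 - 197848) + 98 = -59628 + 98 = -59530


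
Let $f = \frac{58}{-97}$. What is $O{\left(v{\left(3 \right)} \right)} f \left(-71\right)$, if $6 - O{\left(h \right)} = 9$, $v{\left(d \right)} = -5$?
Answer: $- \frac{12354}{97} \approx -127.36$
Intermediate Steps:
$f = - \frac{58}{97}$ ($f = 58 \left(- \frac{1}{97}\right) = - \frac{58}{97} \approx -0.59794$)
$O{\left(h \right)} = -3$ ($O{\left(h \right)} = 6 - 9 = -3$)
$O{\left(v{\left(3 \right)} \right)} f \left(-71\right) = \left(-3\right) \left(- \frac{58}{97}\right) \left(-71\right) = \frac{174}{97} \left(-71\right) = - \frac{12354}{97}$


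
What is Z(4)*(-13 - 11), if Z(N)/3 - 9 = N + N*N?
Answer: -2088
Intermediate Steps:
Z(N) = 27 + 3*N + 3*N² (Z(N) = 27 + 3*(N + N*N) = 27 + 3*(N + N²) = 27 + (3*N + 3*N²) = 27 + 3*N + 3*N²)
Z(4)*(-13 - 11) = (27 + 3*4 + 3*4²)*(-13 - 11) = (27 + 12 + 3*16)*(-24) = (27 + 12 + 48)*(-24) = 87*(-24) = -2088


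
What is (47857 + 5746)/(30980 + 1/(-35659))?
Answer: 1911429377/1104715819 ≈ 1.7302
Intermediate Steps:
(47857 + 5746)/(30980 + 1/(-35659)) = 53603/(30980 - 1/35659) = 53603/(1104715819/35659) = 53603*(35659/1104715819) = 1911429377/1104715819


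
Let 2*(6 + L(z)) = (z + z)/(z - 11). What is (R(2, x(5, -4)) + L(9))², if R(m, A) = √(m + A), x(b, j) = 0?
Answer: 449/4 - 21*√2 ≈ 82.552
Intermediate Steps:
L(z) = -6 + z/(-11 + z) (L(z) = -6 + ((z + z)/(z - 11))/2 = -6 + ((2*z)/(-11 + z))/2 = -6 + (2*z/(-11 + z))/2 = -6 + z/(-11 + z))
R(m, A) = √(A + m)
(R(2, x(5, -4)) + L(9))² = (√(0 + 2) + (66 - 5*9)/(-11 + 9))² = (√2 + (66 - 45)/(-2))² = (√2 - ½*21)² = (√2 - 21/2)² = (-21/2 + √2)²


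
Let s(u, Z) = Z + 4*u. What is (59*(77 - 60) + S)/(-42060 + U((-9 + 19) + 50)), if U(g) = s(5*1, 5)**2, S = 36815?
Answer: -37818/41435 ≈ -0.91271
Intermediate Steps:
U(g) = 625 (U(g) = (5 + 4*(5*1))**2 = (5 + 4*5)**2 = (5 + 20)**2 = 25**2 = 625)
(59*(77 - 60) + S)/(-42060 + U((-9 + 19) + 50)) = (59*(77 - 60) + 36815)/(-42060 + 625) = (59*17 + 36815)/(-41435) = (1003 + 36815)*(-1/41435) = 37818*(-1/41435) = -37818/41435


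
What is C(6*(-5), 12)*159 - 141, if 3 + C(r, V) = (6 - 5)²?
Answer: -459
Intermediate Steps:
C(r, V) = -2 (C(r, V) = -3 + (6 - 5)² = -3 + 1² = -3 + 1 = -2)
C(6*(-5), 12)*159 - 141 = -2*159 - 141 = -318 - 141 = -459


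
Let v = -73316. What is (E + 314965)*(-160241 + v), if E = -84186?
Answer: -53900050903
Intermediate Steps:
(E + 314965)*(-160241 + v) = (-84186 + 314965)*(-160241 - 73316) = 230779*(-233557) = -53900050903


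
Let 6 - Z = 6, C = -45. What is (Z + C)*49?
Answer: -2205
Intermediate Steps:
Z = 0 (Z = 6 - 1*6 = 6 - 6 = 0)
(Z + C)*49 = (0 - 45)*49 = -45*49 = -2205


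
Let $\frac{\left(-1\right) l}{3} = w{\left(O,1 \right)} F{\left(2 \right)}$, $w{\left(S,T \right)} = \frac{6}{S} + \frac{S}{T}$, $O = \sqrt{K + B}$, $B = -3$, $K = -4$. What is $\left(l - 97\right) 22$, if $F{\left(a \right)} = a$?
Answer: $-2134 - \frac{132 i \sqrt{7}}{7} \approx -2134.0 - 49.891 i$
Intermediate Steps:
$O = i \sqrt{7}$ ($O = \sqrt{-4 - 3} = \sqrt{-7} = i \sqrt{7} \approx 2.6458 i$)
$l = - \frac{6 i \sqrt{7}}{7}$ ($l = - 3 \left(\frac{6}{i \sqrt{7}} + \frac{i \sqrt{7}}{1}\right) 2 = - 3 \left(6 \left(- \frac{i \sqrt{7}}{7}\right) + i \sqrt{7} \cdot 1\right) 2 = - 3 \left(- \frac{6 i \sqrt{7}}{7} + i \sqrt{7}\right) 2 = - 3 \frac{i \sqrt{7}}{7} \cdot 2 = - 3 \frac{2 i \sqrt{7}}{7} = - \frac{6 i \sqrt{7}}{7} \approx - 2.2678 i$)
$\left(l - 97\right) 22 = \left(- \frac{6 i \sqrt{7}}{7} - 97\right) 22 = \left(-97 - \frac{6 i \sqrt{7}}{7}\right) 22 = -2134 - \frac{132 i \sqrt{7}}{7}$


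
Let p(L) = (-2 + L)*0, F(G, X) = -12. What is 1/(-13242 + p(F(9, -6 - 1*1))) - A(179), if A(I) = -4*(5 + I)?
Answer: 9746111/13242 ≈ 736.00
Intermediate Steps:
A(I) = -20 - 4*I
p(L) = 0
1/(-13242 + p(F(9, -6 - 1*1))) - A(179) = 1/(-13242 + 0) - (-20 - 4*179) = 1/(-13242) - (-20 - 716) = -1/13242 - 1*(-736) = -1/13242 + 736 = 9746111/13242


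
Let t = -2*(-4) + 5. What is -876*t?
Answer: -11388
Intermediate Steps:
t = 13 (t = 8 + 5 = 13)
-876*t = -876*13 = -11388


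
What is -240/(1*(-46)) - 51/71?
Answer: 7347/1633 ≈ 4.4991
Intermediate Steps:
-240/(1*(-46)) - 51/71 = -240/(-46) - 51*1/71 = -240*(-1/46) - 51/71 = 120/23 - 51/71 = 7347/1633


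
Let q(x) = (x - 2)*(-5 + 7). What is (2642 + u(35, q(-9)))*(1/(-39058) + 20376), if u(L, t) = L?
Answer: 2130479225339/39058 ≈ 5.4547e+7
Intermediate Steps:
q(x) = -4 + 2*x (q(x) = (-2 + x)*2 = -4 + 2*x)
(2642 + u(35, q(-9)))*(1/(-39058) + 20376) = (2642 + 35)*(1/(-39058) + 20376) = 2677*(-1/39058 + 20376) = 2677*(795845807/39058) = 2130479225339/39058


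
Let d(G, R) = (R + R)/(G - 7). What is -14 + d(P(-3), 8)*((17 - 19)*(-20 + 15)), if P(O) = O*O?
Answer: 66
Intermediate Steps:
P(O) = O²
d(G, R) = 2*R/(-7 + G) (d(G, R) = (2*R)/(-7 + G) = 2*R/(-7 + G))
-14 + d(P(-3), 8)*((17 - 19)*(-20 + 15)) = -14 + (2*8/(-7 + (-3)²))*((17 - 19)*(-20 + 15)) = -14 + (2*8/(-7 + 9))*(-2*(-5)) = -14 + (2*8/2)*10 = -14 + (2*8*(½))*10 = -14 + 8*10 = -14 + 80 = 66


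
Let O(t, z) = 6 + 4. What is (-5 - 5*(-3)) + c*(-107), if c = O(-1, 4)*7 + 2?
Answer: -7694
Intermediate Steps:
O(t, z) = 10
c = 72 (c = 10*7 + 2 = 70 + 2 = 72)
(-5 - 5*(-3)) + c*(-107) = (-5 - 5*(-3)) + 72*(-107) = (-5 + 15) - 7704 = 10 - 7704 = -7694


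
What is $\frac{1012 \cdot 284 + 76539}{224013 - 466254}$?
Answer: $- \frac{363947}{242241} \approx -1.5024$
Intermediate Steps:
$\frac{1012 \cdot 284 + 76539}{224013 - 466254} = \frac{287408 + 76539}{-242241} = 363947 \left(- \frac{1}{242241}\right) = - \frac{363947}{242241}$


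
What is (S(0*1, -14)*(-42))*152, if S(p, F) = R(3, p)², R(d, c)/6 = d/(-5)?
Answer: -2068416/25 ≈ -82737.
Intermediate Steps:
R(d, c) = -6*d/5 (R(d, c) = 6*(d/(-5)) = 6*(d*(-⅕)) = 6*(-d/5) = -6*d/5)
S(p, F) = 324/25 (S(p, F) = (-6/5*3)² = (-18/5)² = 324/25)
(S(0*1, -14)*(-42))*152 = ((324/25)*(-42))*152 = -13608/25*152 = -2068416/25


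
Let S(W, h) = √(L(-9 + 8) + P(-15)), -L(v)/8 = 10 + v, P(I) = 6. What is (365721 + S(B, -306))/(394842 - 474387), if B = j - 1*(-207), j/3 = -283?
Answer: -121907/26515 - I*√66/79545 ≈ -4.5977 - 0.00010213*I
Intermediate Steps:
j = -849 (j = 3*(-283) = -849)
L(v) = -80 - 8*v (L(v) = -8*(10 + v) = -80 - 8*v)
B = -642 (B = -849 - 1*(-207) = -849 + 207 = -642)
S(W, h) = I*√66 (S(W, h) = √((-80 - 8*(-9 + 8)) + 6) = √((-80 - 8*(-1)) + 6) = √((-80 + 8) + 6) = √(-72 + 6) = √(-66) = I*√66)
(365721 + S(B, -306))/(394842 - 474387) = (365721 + I*√66)/(394842 - 474387) = (365721 + I*√66)/(-79545) = (365721 + I*√66)*(-1/79545) = -121907/26515 - I*√66/79545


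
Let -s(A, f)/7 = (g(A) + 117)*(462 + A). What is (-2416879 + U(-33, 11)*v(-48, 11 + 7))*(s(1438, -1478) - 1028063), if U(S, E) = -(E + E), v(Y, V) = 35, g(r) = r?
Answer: 52486103277387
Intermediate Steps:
U(S, E) = -2*E
s(A, f) = -7*(117 + A)*(462 + A) (s(A, f) = -7*(A + 117)*(462 + A) = -7*(117 + A)*(462 + A))
(-2416879 + U(-33, 11)*v(-48, 11 + 7))*(s(1438, -1478) - 1028063) = (-2416879 - 2*11*35)*((-378378 - 4053*1438 - 7*1438²) - 1028063) = (-2416879 - 22*35)*((-378378 - 5828214 - 7*2067844) - 1028063) = (-2416879 - 770)*((-378378 - 5828214 - 14474908) - 1028063) = -2417649*(-20681500 - 1028063) = -2417649*(-21709563) = 52486103277387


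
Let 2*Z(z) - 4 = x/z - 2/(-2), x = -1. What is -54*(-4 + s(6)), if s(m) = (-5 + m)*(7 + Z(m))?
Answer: -585/2 ≈ -292.50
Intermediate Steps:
Z(z) = 5/2 - 1/(2*z) (Z(z) = 2 + (-1/z - 2/(-2))/2 = 2 + (-1/z - 2*(-1/2))/2 = 2 + (-1/z + 1)/2 = 2 + (1 - 1/z)/2 = 2 + (1/2 - 1/(2*z)) = 5/2 - 1/(2*z))
s(m) = (-5 + m)*(7 + (-1 + 5*m)/(2*m))
-54*(-4 + s(6)) = -54*(-4 + (-48 + (5/2)/6 + (19/2)*6)) = -54*(-4 + (-48 + (5/2)*(1/6) + 57)) = -54*(-4 + (-48 + 5/12 + 57)) = -54*(-4 + 113/12) = -54*65/12 = -585/2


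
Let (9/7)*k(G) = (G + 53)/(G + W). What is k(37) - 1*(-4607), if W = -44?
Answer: 4597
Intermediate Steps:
k(G) = 7*(53 + G)/(9*(-44 + G)) (k(G) = 7*((G + 53)/(G - 44))/9 = 7*((53 + G)/(-44 + G))/9 = 7*(53 + G)/(9*(-44 + G)))
k(37) - 1*(-4607) = 7*(53 + 37)/(9*(-44 + 37)) - 1*(-4607) = (7/9)*90/(-7) + 4607 = (7/9)*(-⅐)*90 + 4607 = -10 + 4607 = 4597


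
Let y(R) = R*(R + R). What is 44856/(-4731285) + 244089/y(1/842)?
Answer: 136458392318036358/1577095 ≈ 8.6525e+10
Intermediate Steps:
y(R) = 2*R² (y(R) = R*(2*R) = 2*R²)
44856/(-4731285) + 244089/y(1/842) = 44856/(-4731285) + 244089/((2*(1/842)²)) = 44856*(-1/4731285) + 244089/((2*(1/842)²)) = -14952/1577095 + 244089/((2*(1/708964))) = -14952/1577095 + 244089/(1/354482) = -14952/1577095 + 244089*354482 = -14952/1577095 + 86525156898 = 136458392318036358/1577095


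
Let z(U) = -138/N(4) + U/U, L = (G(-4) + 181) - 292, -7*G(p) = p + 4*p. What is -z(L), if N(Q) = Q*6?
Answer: 19/4 ≈ 4.7500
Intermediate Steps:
G(p) = -5*p/7 (G(p) = -(p + 4*p)/7 = -5*p/7)
N(Q) = 6*Q
L = -757/7 (L = (-5/7*(-4) + 181) - 292 = (20/7 + 181) - 292 = 1287/7 - 292 = -757/7 ≈ -108.14)
z(U) = -19/4 (z(U) = -138/(6*4) + U/U = -138/24 + 1 = -138*1/24 + 1 = -23/4 + 1 = -19/4)
-z(L) = -1*(-19/4) = 19/4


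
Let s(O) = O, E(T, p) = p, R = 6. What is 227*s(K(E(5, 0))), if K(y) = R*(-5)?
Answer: -6810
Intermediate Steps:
K(y) = -30 (K(y) = 6*(-5) = -30)
227*s(K(E(5, 0))) = 227*(-30) = -6810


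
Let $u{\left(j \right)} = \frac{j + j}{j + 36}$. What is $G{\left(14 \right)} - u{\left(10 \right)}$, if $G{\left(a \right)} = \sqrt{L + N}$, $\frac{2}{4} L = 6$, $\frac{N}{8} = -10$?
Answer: $- \frac{10}{23} + 2 i \sqrt{17} \approx -0.43478 + 8.2462 i$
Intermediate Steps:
$N = -80$ ($N = 8 \left(-10\right) = -80$)
$L = 12$ ($L = 2 \cdot 6 = 12$)
$u{\left(j \right)} = \frac{2 j}{36 + j}$
$G{\left(a \right)} = 2 i \sqrt{17}$ ($G{\left(a \right)} = \sqrt{12 - 80} = \sqrt{-68} = 2 i \sqrt{17}$)
$G{\left(14 \right)} - u{\left(10 \right)} = 2 i \sqrt{17} - 2 \cdot 10 \frac{1}{36 + 10} = 2 i \sqrt{17} - 2 \cdot 10 \cdot \frac{1}{46} = 2 i \sqrt{17} - \frac{10}{23} = - \frac{10}{23} + 2 i \sqrt{17}$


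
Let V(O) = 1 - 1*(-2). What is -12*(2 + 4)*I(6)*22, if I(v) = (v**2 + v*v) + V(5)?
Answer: -118800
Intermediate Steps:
V(O) = 3 (V(O) = 1 + 2 = 3)
I(v) = 3 + 2*v**2 (I(v) = (v**2 + v*v) + 3 = (v**2 + v**2) + 3 = 2*v**2 + 3 = 3 + 2*v**2)
-12*(2 + 4)*I(6)*22 = -12*(2 + 4)*(3 + 2*6**2)*22 = -72*(3 + 2*36)*22 = -72*(3 + 72)*22 = -72*75*22 = -12*450*22 = -5400*22 = -118800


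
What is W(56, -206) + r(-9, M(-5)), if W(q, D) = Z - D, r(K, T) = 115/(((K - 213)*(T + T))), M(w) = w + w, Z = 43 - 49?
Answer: 177623/888 ≈ 200.03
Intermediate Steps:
Z = -6
M(w) = 2*w
r(K, T) = 115/(2*T*(-213 + K)) (r(K, T) = 115/(((-213 + K)*(2*T))) = 115/((2*T*(-213 + K))) = 115*(1/(2*T*(-213 + K))) = 115/(2*T*(-213 + K)))
W(q, D) = -6 - D
W(56, -206) + r(-9, M(-5)) = (-6 - 1*(-206)) + 115/(2*((2*(-5)))*(-213 - 9)) = (-6 + 206) + (115/2)/(-10*(-222)) = 200 + (115/2)*(-⅒)*(-1/222) = 200 + 23/888 = 177623/888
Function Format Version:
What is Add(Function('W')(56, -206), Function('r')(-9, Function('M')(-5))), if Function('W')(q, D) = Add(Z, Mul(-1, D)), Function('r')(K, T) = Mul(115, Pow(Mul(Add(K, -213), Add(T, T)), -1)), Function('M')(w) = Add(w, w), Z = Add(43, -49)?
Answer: Rational(177623, 888) ≈ 200.03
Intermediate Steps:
Z = -6
Function('M')(w) = Mul(2, w)
Function('r')(K, T) = Mul(Rational(115, 2), Pow(T, -1), Pow(Add(-213, K), -1)) (Function('r')(K, T) = Mul(115, Pow(Mul(Add(-213, K), Mul(2, T)), -1)) = Mul(115, Pow(Mul(2, T, Add(-213, K)), -1)) = Mul(115, Mul(Rational(1, 2), Pow(T, -1), Pow(Add(-213, K), -1))) = Mul(Rational(115, 2), Pow(T, -1), Pow(Add(-213, K), -1)))
Function('W')(q, D) = Add(-6, Mul(-1, D))
Add(Function('W')(56, -206), Function('r')(-9, Function('M')(-5))) = Add(Add(-6, Mul(-1, -206)), Mul(Rational(115, 2), Pow(Mul(2, -5), -1), Pow(Add(-213, -9), -1))) = Add(Add(-6, 206), Mul(Rational(115, 2), Pow(-10, -1), Pow(-222, -1))) = Add(200, Mul(Rational(115, 2), Rational(-1, 10), Rational(-1, 222))) = Add(200, Rational(23, 888)) = Rational(177623, 888)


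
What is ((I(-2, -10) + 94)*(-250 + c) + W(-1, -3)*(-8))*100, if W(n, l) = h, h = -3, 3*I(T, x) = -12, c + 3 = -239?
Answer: -4425600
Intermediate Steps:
c = -242 (c = -3 - 239 = -242)
I(T, x) = -4 (I(T, x) = (⅓)*(-12) = -4)
W(n, l) = -3
((I(-2, -10) + 94)*(-250 + c) + W(-1, -3)*(-8))*100 = ((-4 + 94)*(-250 - 242) - 3*(-8))*100 = (90*(-492) + 24)*100 = (-44280 + 24)*100 = -44256*100 = -4425600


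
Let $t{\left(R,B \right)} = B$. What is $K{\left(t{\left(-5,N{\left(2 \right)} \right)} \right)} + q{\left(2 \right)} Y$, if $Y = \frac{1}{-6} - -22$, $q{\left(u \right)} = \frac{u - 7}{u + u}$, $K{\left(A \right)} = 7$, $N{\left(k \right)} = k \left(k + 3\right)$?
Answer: $- \frac{487}{24} \approx -20.292$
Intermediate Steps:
$N{\left(k \right)} = k \left(3 + k\right)$
$q{\left(u \right)} = \frac{-7 + u}{2 u}$
$Y = \frac{131}{6}$ ($Y = - \frac{1}{6} + 22 = \frac{131}{6} \approx 21.833$)
$K{\left(t{\left(-5,N{\left(2 \right)} \right)} \right)} + q{\left(2 \right)} Y = 7 + \frac{-7 + 2}{2 \cdot 2} \cdot \frac{131}{6} = 7 + \frac{1}{2} \cdot \frac{1}{2} \left(-5\right) \frac{131}{6} = 7 - \frac{655}{24} = - \frac{487}{24}$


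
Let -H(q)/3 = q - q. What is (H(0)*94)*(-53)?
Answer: 0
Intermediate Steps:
H(q) = 0 (H(q) = -3*(q - q) = -3*0 = 0)
(H(0)*94)*(-53) = (0*94)*(-53) = 0*(-53) = 0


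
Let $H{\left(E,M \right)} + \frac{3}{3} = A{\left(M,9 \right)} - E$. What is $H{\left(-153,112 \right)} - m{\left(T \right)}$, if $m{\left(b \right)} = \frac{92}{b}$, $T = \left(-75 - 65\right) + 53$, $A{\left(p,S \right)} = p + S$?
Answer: $\frac{23843}{87} \approx 274.06$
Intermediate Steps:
$A{\left(p,S \right)} = S + p$
$T = -87$ ($T = -140 + 53 = -87$)
$H{\left(E,M \right)} = 8 + M - E$ ($H{\left(E,M \right)} = -1 - \left(-9 + E - M\right) = -1 + \left(9 + M - E\right) = 8 + M - E$)
$H{\left(-153,112 \right)} - m{\left(T \right)} = \left(8 + 112 - -153\right) - \frac{92}{-87} = \left(8 + 112 + 153\right) - 92 \left(- \frac{1}{87}\right) = 273 - - \frac{92}{87} = 273 + \frac{92}{87} = \frac{23843}{87}$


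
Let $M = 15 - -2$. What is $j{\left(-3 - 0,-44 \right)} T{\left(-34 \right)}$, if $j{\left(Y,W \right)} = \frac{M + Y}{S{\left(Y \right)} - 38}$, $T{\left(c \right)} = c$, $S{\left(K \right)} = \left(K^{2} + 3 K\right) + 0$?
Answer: $\frac{238}{19} \approx 12.526$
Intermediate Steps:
$S{\left(K \right)} = K^{2} + 3 K$
$M = 17$ ($M = 15 + 2 = 17$)
$j{\left(Y,W \right)} = \frac{17 + Y}{-38 + Y \left(3 + Y\right)}$ ($j{\left(Y,W \right)} = \frac{17 + Y}{Y \left(3 + Y\right) - 38} = \frac{17 + Y}{-38 + Y \left(3 + Y\right)}$)
$j{\left(-3 - 0,-44 \right)} T{\left(-34 \right)} = \frac{17 - 3}{-38 + \left(-3 - 0\right) \left(3 - 3\right)} \left(-34\right) = \frac{17 + \left(-3 + 0\right)}{-38 + \left(-3 + 0\right) \left(3 + \left(-3 + 0\right)\right)} \left(-34\right) = \frac{17 - 3}{-38 - 3 \left(3 - 3\right)} \left(-34\right) = \frac{1}{-38 - 0} \cdot 14 \left(-34\right) = \frac{1}{-38 + 0} \cdot 14 \left(-34\right) = \frac{1}{-38} \cdot 14 \left(-34\right) = \left(- \frac{1}{38}\right) 14 \left(-34\right) = \left(- \frac{7}{19}\right) \left(-34\right) = \frac{238}{19}$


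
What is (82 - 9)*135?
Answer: 9855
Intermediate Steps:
(82 - 9)*135 = 73*135 = 9855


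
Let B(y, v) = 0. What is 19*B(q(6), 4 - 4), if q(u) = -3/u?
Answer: 0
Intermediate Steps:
19*B(q(6), 4 - 4) = 19*0 = 0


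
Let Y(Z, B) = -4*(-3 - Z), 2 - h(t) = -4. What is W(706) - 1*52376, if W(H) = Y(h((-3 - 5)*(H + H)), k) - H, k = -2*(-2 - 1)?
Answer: -53046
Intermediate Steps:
h(t) = 6 (h(t) = 2 - 1*(-4) = 2 + 4 = 6)
k = 6 (k = -2*(-3) = 6)
Y(Z, B) = 12 + 4*Z
W(H) = 36 - H (W(H) = (12 + 4*6) - H = (12 + 24) - H = 36 - H)
W(706) - 1*52376 = (36 - 1*706) - 1*52376 = (36 - 706) - 52376 = -670 - 52376 = -53046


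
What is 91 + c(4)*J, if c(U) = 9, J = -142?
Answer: -1187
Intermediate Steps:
91 + c(4)*J = 91 + 9*(-142) = 91 - 1278 = -1187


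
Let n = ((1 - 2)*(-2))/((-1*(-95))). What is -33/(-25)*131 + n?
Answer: 82147/475 ≈ 172.94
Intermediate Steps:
n = 2/95 (n = -1*(-2)/95 = 2*(1/95) = 2/95 ≈ 0.021053)
-33/(-25)*131 + n = -33/(-25)*131 + 2/95 = -33*(-1/25)*131 + 2/95 = (33/25)*131 + 2/95 = 4323/25 + 2/95 = 82147/475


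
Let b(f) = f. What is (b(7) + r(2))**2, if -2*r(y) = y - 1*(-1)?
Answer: 121/4 ≈ 30.250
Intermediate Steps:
r(y) = -1/2 - y/2 (r(y) = -(y - 1*(-1))/2 = -(y + 1)/2 = -(1 + y)/2 = -1/2 - y/2)
(b(7) + r(2))**2 = (7 + (-1/2 - 1/2*2))**2 = (7 + (-1/2 - 1))**2 = (7 - 3/2)**2 = (11/2)**2 = 121/4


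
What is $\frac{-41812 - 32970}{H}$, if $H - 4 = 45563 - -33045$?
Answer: $- \frac{37391}{39306} \approx -0.95128$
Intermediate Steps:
$H = 78612$ ($H = 4 + \left(45563 - -33045\right) = 4 + \left(45563 + 33045\right) = 4 + 78608 = 78612$)
$\frac{-41812 - 32970}{H} = \frac{-41812 - 32970}{78612} = \left(-74782\right) \frac{1}{78612} = - \frac{37391}{39306}$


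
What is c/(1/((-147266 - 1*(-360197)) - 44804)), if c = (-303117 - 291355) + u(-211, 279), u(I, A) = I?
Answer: -99982268741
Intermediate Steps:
c = -594683 (c = (-303117 - 291355) - 211 = -594472 - 211 = -594683)
c/(1/((-147266 - 1*(-360197)) - 44804)) = -(-114220763810 + 214203032551) = -594683/(1/((-147266 + 360197) - 44804)) = -594683/(1/(212931 - 44804)) = -594683/(1/168127) = -594683/1/168127 = -594683*168127 = -99982268741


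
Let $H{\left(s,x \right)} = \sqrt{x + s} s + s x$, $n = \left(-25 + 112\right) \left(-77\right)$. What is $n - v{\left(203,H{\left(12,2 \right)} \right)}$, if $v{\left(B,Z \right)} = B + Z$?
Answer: $-6926 - 12 \sqrt{14} \approx -6970.9$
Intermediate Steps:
$n = -6699$ ($n = 87 \left(-77\right) = -6699$)
$H{\left(s,x \right)} = s x + s \sqrt{s + x}$ ($H{\left(s,x \right)} = \sqrt{s + x} s + s x = s \sqrt{s + x} + s x = s x + s \sqrt{s + x}$)
$n - v{\left(203,H{\left(12,2 \right)} \right)} = -6699 - \left(203 + 12 \left(2 + \sqrt{12 + 2}\right)\right) = -6699 - \left(203 + 12 \left(2 + \sqrt{14}\right)\right) = -6699 - \left(203 + \left(24 + 12 \sqrt{14}\right)\right) = -6699 - \left(227 + 12 \sqrt{14}\right) = -6926 - 12 \sqrt{14}$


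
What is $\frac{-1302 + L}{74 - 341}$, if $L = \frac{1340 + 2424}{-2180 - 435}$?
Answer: $\frac{3408494}{698205} \approx 4.8818$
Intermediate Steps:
$L = - \frac{3764}{2615}$ ($L = \frac{3764}{-2615} = 3764 \left(- \frac{1}{2615}\right) = - \frac{3764}{2615} \approx -1.4394$)
$\frac{-1302 + L}{74 - 341} = \frac{-1302 - \frac{3764}{2615}}{74 - 341} = - \frac{3408494}{2615 \left(-267\right)} = \left(- \frac{3408494}{2615}\right) \left(- \frac{1}{267}\right) = \frac{3408494}{698205}$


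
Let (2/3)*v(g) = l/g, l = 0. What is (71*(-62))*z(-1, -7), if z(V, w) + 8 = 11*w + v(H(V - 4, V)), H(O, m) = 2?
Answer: 374170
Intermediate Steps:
v(g) = 0 (v(g) = 3*(0/g)/2 = (3/2)*0 = 0)
z(V, w) = -8 + 11*w (z(V, w) = -8 + (11*w + 0) = -8 + 11*w)
(71*(-62))*z(-1, -7) = (71*(-62))*(-8 + 11*(-7)) = -4402*(-8 - 77) = -4402*(-85) = 374170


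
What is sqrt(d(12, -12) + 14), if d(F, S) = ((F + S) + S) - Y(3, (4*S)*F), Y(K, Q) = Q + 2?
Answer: 24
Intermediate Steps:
Y(K, Q) = 2 + Q
d(F, S) = -2 + F + 2*S - 4*F*S (d(F, S) = ((F + S) + S) - (2 + (4*S)*F) = (F + 2*S) - (2 + 4*F*S) = (F + 2*S) + (-2 - 4*F*S) = -2 + F + 2*S - 4*F*S)
sqrt(d(12, -12) + 14) = sqrt((-2 + 12 + 2*(-12) - 4*12*(-12)) + 14) = sqrt((-2 + 12 - 24 + 576) + 14) = sqrt(562 + 14) = sqrt(576) = 24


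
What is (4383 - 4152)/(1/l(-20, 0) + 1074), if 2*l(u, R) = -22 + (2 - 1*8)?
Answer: 3234/15035 ≈ 0.21510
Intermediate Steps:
l(u, R) = -14 (l(u, R) = (-22 + (2 - 1*8))/2 = (-22 + (2 - 8))/2 = (-22 - 6)/2 = (½)*(-28) = -14)
(4383 - 4152)/(1/l(-20, 0) + 1074) = (4383 - 4152)/(1/(-14) + 1074) = 231/(-1/14 + 1074) = 231/(15035/14) = 231*(14/15035) = 3234/15035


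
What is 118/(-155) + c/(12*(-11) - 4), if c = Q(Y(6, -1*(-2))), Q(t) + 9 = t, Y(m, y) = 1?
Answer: -1851/2635 ≈ -0.70247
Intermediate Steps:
Q(t) = -9 + t
c = -8 (c = -9 + 1 = -8)
118/(-155) + c/(12*(-11) - 4) = 118/(-155) - 8/(12*(-11) - 4) = 118*(-1/155) - 8/(-132 - 4) = -118/155 - 8/(-136) = -118/155 - 8*(-1/136) = -118/155 + 1/17 = -1851/2635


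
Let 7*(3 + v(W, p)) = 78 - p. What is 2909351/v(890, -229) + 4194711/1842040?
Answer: 18757593049813/263411720 ≈ 71210.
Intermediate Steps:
v(W, p) = 57/7 - p/7 (v(W, p) = -3 + (78 - p)/7 = -3 + (78/7 - p/7) = 57/7 - p/7)
2909351/v(890, -229) + 4194711/1842040 = 2909351/(57/7 - 1/7*(-229)) + 4194711/1842040 = 2909351/(57/7 + 229/7) + 4194711*(1/1842040) = 2909351/(286/7) + 4194711/1842040 = 2909351*(7/286) + 4194711/1842040 = 20365457/286 + 4194711/1842040 = 18757593049813/263411720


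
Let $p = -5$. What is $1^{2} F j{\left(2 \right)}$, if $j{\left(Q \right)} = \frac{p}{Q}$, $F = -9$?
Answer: $\frac{45}{2} \approx 22.5$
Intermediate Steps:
$j{\left(Q \right)} = - \frac{5}{Q}$
$1^{2} F j{\left(2 \right)} = 1^{2} \left(-9\right) \left(- \frac{5}{2}\right) = 1 \left(-9\right) \left(\left(-5\right) \frac{1}{2}\right) = \left(-9\right) \left(- \frac{5}{2}\right) = \frac{45}{2}$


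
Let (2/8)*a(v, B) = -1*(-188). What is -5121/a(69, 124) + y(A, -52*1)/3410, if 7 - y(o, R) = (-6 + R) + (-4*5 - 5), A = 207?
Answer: -1739493/256432 ≈ -6.7834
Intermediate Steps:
a(v, B) = 752 (a(v, B) = 4*(-1*(-188)) = 4*188 = 752)
y(o, R) = 38 - R (y(o, R) = 7 - ((-6 + R) + (-4*5 - 5)) = 7 - ((-6 + R) + (-20 - 5)) = 7 - ((-6 + R) - 25) = 7 - (-31 + R) = 7 + (31 - R) = 38 - R)
-5121/a(69, 124) + y(A, -52*1)/3410 = -5121/752 + (38 - (-52))/3410 = -5121*1/752 + (38 - 1*(-52))*(1/3410) = -5121/752 + (38 + 52)*(1/3410) = -5121/752 + 90*(1/3410) = -5121/752 + 9/341 = -1739493/256432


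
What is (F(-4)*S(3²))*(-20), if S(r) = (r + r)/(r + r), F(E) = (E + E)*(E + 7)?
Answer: 480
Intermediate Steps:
F(E) = 2*E*(7 + E) (F(E) = (2*E)*(7 + E) = 2*E*(7 + E))
S(r) = 1 (S(r) = (2*r)/((2*r)) = (2*r)*(1/(2*r)) = 1)
(F(-4)*S(3²))*(-20) = ((2*(-4)*(7 - 4))*1)*(-20) = ((2*(-4)*3)*1)*(-20) = -24*1*(-20) = -24*(-20) = 480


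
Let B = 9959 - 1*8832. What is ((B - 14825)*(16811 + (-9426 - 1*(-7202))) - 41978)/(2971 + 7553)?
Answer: -49963676/2631 ≈ -18990.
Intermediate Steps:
B = 1127 (B = 9959 - 8832 = 1127)
((B - 14825)*(16811 + (-9426 - 1*(-7202))) - 41978)/(2971 + 7553) = ((1127 - 14825)*(16811 + (-9426 - 1*(-7202))) - 41978)/(2971 + 7553) = (-13698*(16811 + (-9426 + 7202)) - 41978)/10524 = (-13698*(16811 - 2224) - 41978)*(1/10524) = (-13698*14587 - 41978)*(1/10524) = (-199812726 - 41978)*(1/10524) = -199854704*1/10524 = -49963676/2631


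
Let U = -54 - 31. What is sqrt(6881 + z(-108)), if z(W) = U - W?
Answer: 2*sqrt(1726) ≈ 83.090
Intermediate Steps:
U = -85
z(W) = -85 - W
sqrt(6881 + z(-108)) = sqrt(6881 + (-85 - 1*(-108))) = sqrt(6881 + (-85 + 108)) = sqrt(6881 + 23) = sqrt(6904) = 2*sqrt(1726)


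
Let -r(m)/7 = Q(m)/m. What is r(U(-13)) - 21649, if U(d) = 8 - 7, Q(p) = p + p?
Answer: -21663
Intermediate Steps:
Q(p) = 2*p
U(d) = 1
r(m) = -14 (r(m) = -7*2*m/m = -7*2 = -14)
r(U(-13)) - 21649 = -14 - 21649 = -21663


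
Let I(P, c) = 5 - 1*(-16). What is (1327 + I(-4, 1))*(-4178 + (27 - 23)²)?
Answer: -5610376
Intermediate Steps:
I(P, c) = 21 (I(P, c) = 5 + 16 = 21)
(1327 + I(-4, 1))*(-4178 + (27 - 23)²) = (1327 + 21)*(-4178 + (27 - 23)²) = 1348*(-4178 + 4²) = 1348*(-4178 + 16) = 1348*(-4162) = -5610376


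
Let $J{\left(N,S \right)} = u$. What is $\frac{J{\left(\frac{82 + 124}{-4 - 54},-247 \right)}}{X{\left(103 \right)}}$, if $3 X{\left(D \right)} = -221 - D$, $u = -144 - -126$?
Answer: $\frac{1}{6} \approx 0.16667$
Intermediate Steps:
$u = -18$ ($u = -144 + 126 = -18$)
$J{\left(N,S \right)} = -18$
$X{\left(D \right)} = - \frac{221}{3} - \frac{D}{3}$ ($X{\left(D \right)} = \frac{-221 - D}{3} = - \frac{221}{3} - \frac{D}{3}$)
$\frac{J{\left(\frac{82 + 124}{-4 - 54},-247 \right)}}{X{\left(103 \right)}} = - \frac{18}{- \frac{221}{3} - \frac{103}{3}} = - \frac{18}{-108} = \left(-18\right) \left(- \frac{1}{108}\right) = \frac{1}{6}$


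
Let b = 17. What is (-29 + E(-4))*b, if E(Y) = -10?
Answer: -663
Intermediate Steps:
(-29 + E(-4))*b = (-29 - 10)*17 = -39*17 = -663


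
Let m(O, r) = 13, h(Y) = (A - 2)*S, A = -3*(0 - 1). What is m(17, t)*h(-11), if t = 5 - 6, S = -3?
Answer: -39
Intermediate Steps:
A = 3 (A = -3*(-1) = 3)
t = -1
h(Y) = -3 (h(Y) = (3 - 2)*(-3) = 1*(-3) = -3)
m(17, t)*h(-11) = 13*(-3) = -39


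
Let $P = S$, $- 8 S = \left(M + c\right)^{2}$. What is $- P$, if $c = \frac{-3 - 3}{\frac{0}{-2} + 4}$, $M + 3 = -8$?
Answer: $\frac{625}{32} \approx 19.531$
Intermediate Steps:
$M = -11$ ($M = -3 - 8 = -11$)
$c = - \frac{3}{2}$ ($c = - \frac{6}{0 \left(- \frac{1}{2}\right) + 4} = - \frac{6}{0 + 4} = - \frac{6}{4} = \left(-6\right) \frac{1}{4} = - \frac{3}{2} \approx -1.5$)
$S = - \frac{625}{32}$ ($S = - \frac{\left(-11 - \frac{3}{2}\right)^{2}}{8} = - \frac{\left(- \frac{25}{2}\right)^{2}}{8} = \left(- \frac{1}{8}\right) \frac{625}{4} = - \frac{625}{32} \approx -19.531$)
$P = - \frac{625}{32} \approx -19.531$
$- P = \left(-1\right) \left(- \frac{625}{32}\right) = \frac{625}{32}$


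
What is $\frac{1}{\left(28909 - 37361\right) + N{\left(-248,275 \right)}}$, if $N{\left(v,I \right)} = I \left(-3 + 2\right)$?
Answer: $- \frac{1}{8727} \approx -0.00011459$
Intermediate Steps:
$N{\left(v,I \right)} = - I$ ($N{\left(v,I \right)} = I \left(-1\right) = - I$)
$\frac{1}{\left(28909 - 37361\right) + N{\left(-248,275 \right)}} = \frac{1}{\left(28909 - 37361\right) - 275} = \frac{1}{-8452 - 275} = \frac{1}{-8727} = - \frac{1}{8727}$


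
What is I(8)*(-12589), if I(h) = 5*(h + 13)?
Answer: -1321845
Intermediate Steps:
I(h) = 65 + 5*h (I(h) = 5*(13 + h) = 65 + 5*h)
I(8)*(-12589) = (65 + 5*8)*(-12589) = (65 + 40)*(-12589) = 105*(-12589) = -1321845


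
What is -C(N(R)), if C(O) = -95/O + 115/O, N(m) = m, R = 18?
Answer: -10/9 ≈ -1.1111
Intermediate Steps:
C(O) = 20/O
-C(N(R)) = -20/18 = -1*10/9 = -10/9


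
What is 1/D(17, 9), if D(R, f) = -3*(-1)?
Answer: 1/3 ≈ 0.33333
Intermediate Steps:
D(R, f) = 3
1/D(17, 9) = 1/3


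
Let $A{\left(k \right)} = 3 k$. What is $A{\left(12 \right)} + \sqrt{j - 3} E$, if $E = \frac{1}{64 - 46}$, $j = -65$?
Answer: $36 + \frac{i \sqrt{17}}{9} \approx 36.0 + 0.45812 i$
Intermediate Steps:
$E = \frac{1}{18} \approx 0.055556$
$A{\left(12 \right)} + \sqrt{j - 3} E = 3 \cdot 12 + \sqrt{-65 - 3} \cdot \frac{1}{18} = 36 + \sqrt{-68} \cdot \frac{1}{18} = 36 + 2 i \sqrt{17} \cdot \frac{1}{18} = 36 + \frac{i \sqrt{17}}{9}$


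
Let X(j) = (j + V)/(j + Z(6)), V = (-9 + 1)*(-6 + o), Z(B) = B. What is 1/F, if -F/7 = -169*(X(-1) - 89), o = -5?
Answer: -5/423514 ≈ -1.1806e-5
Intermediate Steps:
V = 88 (V = (-9 + 1)*(-6 - 5) = -8*(-11) = 88)
X(j) = (88 + j)/(6 + j) (X(j) = (j + 88)/(j + 6) = (88 + j)/(6 + j))
F = -423514/5 (F = -(-1183)*((88 - 1)/(6 - 1) - 89) = -(-1183)*(87/5 - 89) = -(-1183)*(-358)/5 = -7*60502/5 = -423514/5 ≈ -84703.)
1/F = 1/(-423514/5) = -5/423514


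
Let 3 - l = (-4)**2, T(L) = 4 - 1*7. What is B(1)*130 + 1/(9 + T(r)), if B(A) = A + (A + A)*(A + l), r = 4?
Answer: -17939/6 ≈ -2989.8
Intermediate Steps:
T(L) = -3 (T(L) = 4 - 7 = -3)
l = -13 (l = 3 - 1*(-4)**2 = 3 - 1*16 = 3 - 16 = -13)
B(A) = A + 2*A*(-13 + A) (B(A) = A + (A + A)*(A - 13) = A + (2*A)*(-13 + A) = A + 2*A*(-13 + A))
B(1)*130 + 1/(9 + T(r)) = (1*(-25 + 2*1))*130 + 1/(9 - 3) = (1*(-25 + 2))*130 + 1/6 = (1*(-23))*130 + 1/6 = -23*130 + 1/6 = -2990 + 1/6 = -17939/6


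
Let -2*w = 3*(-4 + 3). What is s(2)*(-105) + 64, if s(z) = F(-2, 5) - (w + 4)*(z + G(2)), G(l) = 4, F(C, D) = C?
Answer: 3739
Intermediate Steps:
w = 3/2 (w = -3*(-4 + 3)/2 = -3*(-1)/2 = -½*(-3) = 3/2 ≈ 1.5000)
s(z) = -24 - 11*z/2 (s(z) = -2 - (3/2 + 4)*(z + 4) = -2 - 11*(4 + z)/2 = -2 - (22 + 11*z/2) = -2 + (-22 - 11*z/2) = -24 - 11*z/2)
s(2)*(-105) + 64 = (-24 - 11/2*2)*(-105) + 64 = (-24 - 11)*(-105) + 64 = -35*(-105) + 64 = 3675 + 64 = 3739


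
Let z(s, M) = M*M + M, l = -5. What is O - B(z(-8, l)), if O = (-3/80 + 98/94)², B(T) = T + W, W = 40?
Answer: -833975159/14137600 ≈ -58.990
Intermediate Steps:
z(s, M) = M + M² (z(s, M) = M² + M = M + M²)
B(T) = 40 + T (B(T) = T + 40 = 40 + T)
O = 14280841/14137600 (O = (-3*1/80 + 98*(1/94))² = (-3/80 + 49/47)² = (3779/3760)² = 14280841/14137600 ≈ 1.0101)
O - B(z(-8, l)) = 14280841/14137600 - (40 - 5*(1 - 5)) = 14280841/14137600 - (40 - 5*(-4)) = 14280841/14137600 - (40 + 20) = 14280841/14137600 - 1*60 = 14280841/14137600 - 60 = -833975159/14137600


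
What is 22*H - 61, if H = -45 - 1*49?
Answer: -2129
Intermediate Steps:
H = -94 (H = -45 - 49 = -94)
22*H - 61 = 22*(-94) - 61 = -2068 - 61 = -2129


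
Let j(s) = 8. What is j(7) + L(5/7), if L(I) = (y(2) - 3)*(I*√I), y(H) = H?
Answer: 8 - 5*√35/49 ≈ 7.3963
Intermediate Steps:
L(I) = -I^(3/2) (L(I) = (2 - 3)*(I*√I) = -I^(3/2))
j(7) + L(5/7) = 8 - (5/7)^(3/2) = 8 - 5*√35/49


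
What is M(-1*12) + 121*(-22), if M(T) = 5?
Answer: -2657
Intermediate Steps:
M(-1*12) + 121*(-22) = 5 + 121*(-22) = 5 - 2662 = -2657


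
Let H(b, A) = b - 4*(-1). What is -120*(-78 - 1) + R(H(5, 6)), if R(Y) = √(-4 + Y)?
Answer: 9480 + √5 ≈ 9482.2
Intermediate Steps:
H(b, A) = 4 + b (H(b, A) = b - 1*(-4) = b + 4 = 4 + b)
-120*(-78 - 1) + R(H(5, 6)) = -120*(-78 - 1) + √(-4 + (4 + 5)) = -120*(-79) + √(-4 + 9) = 9480 + √5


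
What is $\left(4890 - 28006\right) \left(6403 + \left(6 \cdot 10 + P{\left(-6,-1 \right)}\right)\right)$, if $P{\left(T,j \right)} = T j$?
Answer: $-149537404$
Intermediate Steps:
$\left(4890 - 28006\right) \left(6403 + \left(6 \cdot 10 + P{\left(-6,-1 \right)}\right)\right) = \left(4890 - 28006\right) \left(6403 + \left(6 \cdot 10 - -6\right)\right) = - 23116 \left(6403 + \left(60 + 6\right)\right) = - 23116 \left(6403 + 66\right) = \left(-23116\right) 6469 = -149537404$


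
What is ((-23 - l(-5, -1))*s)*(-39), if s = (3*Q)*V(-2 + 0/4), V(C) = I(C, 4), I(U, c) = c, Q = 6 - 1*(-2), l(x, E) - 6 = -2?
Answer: 101088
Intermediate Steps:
l(x, E) = 4 (l(x, E) = 6 - 2 = 4)
Q = 8 (Q = 6 + 2 = 8)
V(C) = 4
s = 96 (s = (3*8)*4 = 24*4 = 96)
((-23 - l(-5, -1))*s)*(-39) = ((-23 - 1*4)*96)*(-39) = ((-23 - 4)*96)*(-39) = -27*96*(-39) = -2592*(-39) = 101088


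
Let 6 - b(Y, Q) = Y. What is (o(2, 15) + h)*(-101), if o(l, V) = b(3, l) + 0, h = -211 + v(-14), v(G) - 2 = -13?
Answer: 22119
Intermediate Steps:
v(G) = -11 (v(G) = 2 - 13 = -11)
h = -222 (h = -211 - 11 = -222)
b(Y, Q) = 6 - Y
o(l, V) = 3 (o(l, V) = (6 - 1*3) + 0 = (6 - 3) + 0 = 3 + 0 = 3)
(o(2, 15) + h)*(-101) = (3 - 222)*(-101) = -219*(-101) = 22119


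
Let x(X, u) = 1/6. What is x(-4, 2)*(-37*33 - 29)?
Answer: -625/3 ≈ -208.33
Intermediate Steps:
x(X, u) = ⅙
x(-4, 2)*(-37*33 - 29) = (-37*33 - 29)/6 = (-1221 - 29)/6 = (⅙)*(-1250) = -625/3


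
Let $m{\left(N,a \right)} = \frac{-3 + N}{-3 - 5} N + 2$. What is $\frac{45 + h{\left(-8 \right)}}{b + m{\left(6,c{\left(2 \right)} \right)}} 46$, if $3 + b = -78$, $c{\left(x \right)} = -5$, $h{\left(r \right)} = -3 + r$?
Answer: $- \frac{6256}{325} \approx -19.249$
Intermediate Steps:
$b = -81$ ($b = -3 - 78 = -81$)
$m{\left(N,a \right)} = 2 + N \left(\frac{3}{8} - \frac{N}{8}\right)$ ($m{\left(N,a \right)} = \frac{-3 + N}{-8} N + 2 = \left(-3 + N\right) \left(- \frac{1}{8}\right) N + 2 = \left(\frac{3}{8} - \frac{N}{8}\right) N + 2 = N \left(\frac{3}{8} - \frac{N}{8}\right) + 2 = 2 + N \left(\frac{3}{8} - \frac{N}{8}\right)$)
$\frac{45 + h{\left(-8 \right)}}{b + m{\left(6,c{\left(2 \right)} \right)}} 46 = \frac{45 - 11}{-81 + \left(2 - \frac{6^{2}}{8} + \frac{3}{8} \cdot 6\right)} 46 = \frac{45 - 11}{-81 + \left(2 - \frac{9}{2} + \frac{9}{4}\right)} 46 = \frac{34}{-81 + \left(2 - \frac{9}{2} + \frac{9}{4}\right)} 46 = \frac{34}{-81 - \frac{1}{4}} \cdot 46 = \frac{34}{- \frac{325}{4}} \cdot 46 = 34 \left(- \frac{4}{325}\right) 46 = \left(- \frac{136}{325}\right) 46 = - \frac{6256}{325}$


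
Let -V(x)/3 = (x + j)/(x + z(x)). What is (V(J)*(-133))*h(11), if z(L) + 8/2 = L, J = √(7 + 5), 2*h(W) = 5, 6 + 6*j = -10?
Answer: 3325/8 - 665*√3/8 ≈ 271.65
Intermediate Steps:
j = -8/3 (j = -1 + (⅙)*(-10) = -1 - 5/3 = -8/3 ≈ -2.6667)
h(W) = 5/2 (h(W) = (½)*5 = 5/2)
J = 2*√3 (J = √12 = 2*√3 ≈ 3.4641)
z(L) = -4 + L
V(x) = -3*(-8/3 + x)/(-4 + 2*x) (V(x) = -3*(x - 8/3)/(x + (-4 + x)) = -3*(-8/3 + x)/(-4 + 2*x))
(V(J)*(-133))*h(11) = (((8 - 6*√3)/(2*(-2 + 2*√3)))*(-133))*(5/2) = -133*(8 - 6*√3)/(2*(-2 + 2*√3))*(5/2) = -665*(8 - 6*√3)/(4*(-2 + 2*√3))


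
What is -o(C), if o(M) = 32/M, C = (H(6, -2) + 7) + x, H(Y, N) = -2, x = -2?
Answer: -32/3 ≈ -10.667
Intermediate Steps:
C = 3 (C = (-2 + 7) - 2 = 5 - 2 = 3)
-o(C) = -32/3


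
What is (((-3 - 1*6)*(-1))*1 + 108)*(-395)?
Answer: -46215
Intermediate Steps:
(((-3 - 1*6)*(-1))*1 + 108)*(-395) = (((-3 - 6)*(-1))*1 + 108)*(-395) = (-9*(-1)*1 + 108)*(-395) = (9*1 + 108)*(-395) = (9 + 108)*(-395) = 117*(-395) = -46215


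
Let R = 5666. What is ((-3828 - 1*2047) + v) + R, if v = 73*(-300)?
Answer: -22109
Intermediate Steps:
v = -21900
((-3828 - 1*2047) + v) + R = ((-3828 - 1*2047) - 21900) + 5666 = ((-3828 - 2047) - 21900) + 5666 = (-5875 - 21900) + 5666 = -27775 + 5666 = -22109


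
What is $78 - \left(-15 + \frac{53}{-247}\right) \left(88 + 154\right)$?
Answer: $\frac{928702}{247} \approx 3759.9$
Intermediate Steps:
$78 - \left(-15 + \frac{53}{-247}\right) \left(88 + 154\right) = 78 - \left(-15 + 53 \left(- \frac{1}{247}\right)\right) 242 = 78 - \left(-15 - \frac{53}{247}\right) 242 = 78 - \left(- \frac{3758}{247}\right) 242 = 78 - - \frac{909436}{247} = 78 + \frac{909436}{247} = \frac{928702}{247}$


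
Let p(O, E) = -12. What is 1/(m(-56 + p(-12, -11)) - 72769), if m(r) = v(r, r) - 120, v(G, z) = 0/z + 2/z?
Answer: -34/2478227 ≈ -1.3719e-5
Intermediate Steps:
v(G, z) = 2/z (v(G, z) = 0 + 2/z = 2/z)
m(r) = -120 + 2/r (m(r) = 2/r - 120 = -120 + 2/r)
1/(m(-56 + p(-12, -11)) - 72769) = 1/((-120 + 2/(-56 - 12)) - 72769) = 1/((-120 + 2/(-68)) - 72769) = 1/((-120 + 2*(-1/68)) - 72769) = 1/((-120 - 1/34) - 72769) = 1/(-4081/34 - 72769) = 1/(-2478227/34) = -34/2478227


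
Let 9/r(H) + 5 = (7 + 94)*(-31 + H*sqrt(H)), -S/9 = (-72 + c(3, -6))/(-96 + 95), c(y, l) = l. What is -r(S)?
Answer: 3528/441128693063 - 957177*I*sqrt(78)/1764514772252 ≈ 7.9977e-9 - 4.7909e-6*I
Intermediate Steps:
S = -702 (S = -9*(-72 - 6)/(-96 + 95) = -(-702)/(-1) = -(-702)*(-1) = -9*78 = -702)
r(H) = 9/(-3136 + 101*H**(3/2)) (r(H) = 9/(-5 + (7 + 94)*(-31 + H*sqrt(H))) = 9/(-5 + 101*(-31 + H**(3/2))) = 9/(-5 + (-3131 + 101*H**(3/2))) = 9/(-3136 + 101*H**(3/2)))
-r(S) = -9/(-3136 + 101*(-702)**(3/2)) = -9/(-3136 + 101*(-2106*I*sqrt(78))) = -9/(-3136 - 212706*I*sqrt(78))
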